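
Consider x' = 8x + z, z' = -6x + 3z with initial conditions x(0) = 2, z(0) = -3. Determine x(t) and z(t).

Coefficient matrix A = [[8, 1], [-6, 3]].
Characteristic polynomial det(A - λI) = λ^2 - 11λ + 30 = 0.
Eigenvalues λ = 5, 6.
For λ=5: (A-λI) row 1 is [3, 1], so an eigenvector is (-1, 3).
For λ=6: (A-λI) row 1 is [2, 1], so an eigenvector is (-1, 2).
General solution: c_1e^(5t)(-1,3) + c_2e^(6t)(-1,2).
Applying x(0)=2, z(0)=-3 gives c_1=1, c_2=-3.

x(t) = 3e^(6t) - e^(5t), z(t) = -6e^(6t) + 3e^(5t)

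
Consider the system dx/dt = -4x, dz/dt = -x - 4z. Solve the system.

Coefficient matrix A = [[-4, 0], [-1, -4]].
Characteristic polynomial det(A - λI) = λ^2 + 8λ + 16 = 0.
Single eigenvalue λ = -4 with algebraic multiplicity 2.
Eigenvector v = (0,1); generalized eigenvector w with (A-λI)w=v is (-1,2).
General solution: e^(-4t)[c_1·v + c_2·(t·v + w)].

x(t) = -c_2e^(-4t), z(t) = c_1e^(-4t) + c_2te^(-4t) + 2c_2e^(-4t)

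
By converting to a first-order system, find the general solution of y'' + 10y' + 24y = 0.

Let x_1 = y, x_2 = y'. Then x_1' = x_2 and x_2' = -24x_1 - 10x_2.
A = [[0,1],[-24,-10]]; det(A-λI) = λ^2 + 10λ + 24.
Eigenvalues λ = -6, -4 with eigenvectors (1,-6), (1,-4).

y(t) = C_1e^(-6t) + C_2e^(-4t)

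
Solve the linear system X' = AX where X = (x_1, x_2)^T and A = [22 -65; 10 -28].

x_1(t) = 3C_1e^(-3t)sin(5t) - 2C_1e^(-3t)cos(5t) - 2C_2e^(-3t)sin(5t) - 3C_2e^(-3t)cos(5t), x_2(t) = C_1e^(-3t)sin(5t) - C_1e^(-3t)cos(5t) - C_2e^(-3t)sin(5t) - C_2e^(-3t)cos(5t)

Coefficient matrix A = [[22, -65], [10, -28]].
Characteristic polynomial det(A - λI) = λ^2 + 6λ + 34 = 0.
Eigenvalues λ = -3 ± 5i (complex conjugate pair).
For λ=-3+5i: an eigenvector is (-2,-1) - i(3,1) = (-2 - 3i, -1 - i).
A real fundamental pair from Re and Im of e^((-3+5i)t)v: X_1 = e^(-3t)(cos(5t)·(-2,-1) + sin(5t)·(3,1)), X_2 = e^(-3t)(sin(5t)·(-2,-1) - cos(5t)·(3,1)).
General solution: C_1X_1 + C_2X_2.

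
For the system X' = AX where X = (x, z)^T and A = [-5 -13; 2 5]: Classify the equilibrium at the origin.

center

A = [[-5,-13],[2,5]]; det(A-λI) = λ^2 + 1.
λ = 0 ± i: zero real part.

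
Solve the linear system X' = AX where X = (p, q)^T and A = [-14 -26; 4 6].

Coefficient matrix A = [[-14, -26], [4, 6]].
Characteristic polynomial det(A - λI) = λ^2 + 8λ + 20 = 0.
Eigenvalues λ = -4 ± 2i (complex conjugate pair).
For λ=-4+2i: an eigenvector is (-3,1) - i(2,-1) = (-3 - 2i, 1 + i).
A real fundamental pair from Re and Im of e^((-4+2i)t)v: X_1 = e^(-4t)(cos(2t)·(-3,1) + sin(2t)·(2,-1)), X_2 = e^(-4t)(sin(2t)·(-3,1) - cos(2t)·(2,-1)).
General solution: C_1X_1 + C_2X_2.

p(t) = 2C_1e^(-4t)sin(2t) - 3C_1e^(-4t)cos(2t) - 3C_2e^(-4t)sin(2t) - 2C_2e^(-4t)cos(2t), q(t) = -C_1e^(-4t)sin(2t) + C_1e^(-4t)cos(2t) + C_2e^(-4t)sin(2t) + C_2e^(-4t)cos(2t)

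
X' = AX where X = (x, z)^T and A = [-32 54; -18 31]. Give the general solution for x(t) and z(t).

Coefficient matrix A = [[-32, 54], [-18, 31]].
Characteristic polynomial det(A - λI) = λ^2 + λ - 20 = 0.
Eigenvalues λ = 4, -5.
For λ=4: (A-λI) row 1 is [-36, 54], so an eigenvector is (-3, -2).
For λ=-5: (A-λI) row 1 is [-27, 54], so an eigenvector is (2, 1).
General solution: C_1e^(4t)(-3,-2) + C_2e^(-5t)(2,1).

x(t) = -3C_1e^(4t) + 2C_2e^(-5t), z(t) = -2C_1e^(4t) + C_2e^(-5t)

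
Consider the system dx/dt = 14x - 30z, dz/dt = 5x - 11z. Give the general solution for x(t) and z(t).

x(t) = 2c_1e^(-t) - 3c_2e^(4t), z(t) = c_1e^(-t) - c_2e^(4t)

Coefficient matrix A = [[14, -30], [5, -11]].
Characteristic polynomial det(A - λI) = λ^2 - 3λ - 4 = 0.
Eigenvalues λ = -1, 4.
For λ=-1: (A-λI) row 1 is [15, -30], so an eigenvector is (2, 1).
For λ=4: (A-λI) row 1 is [10, -30], so an eigenvector is (-3, -1).
General solution: c_1e^(-t)(2,1) + c_2e^(4t)(-3,-1).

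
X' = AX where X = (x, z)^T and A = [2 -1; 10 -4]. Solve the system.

Coefficient matrix A = [[2, -1], [10, -4]].
Characteristic polynomial det(A - λI) = λ^2 + 2λ + 2 = 0.
Eigenvalues λ = -1 ± i (complex conjugate pair).
For λ=-1+i: an eigenvector is (0,-1) - i(1,3) = (0 - i, -1 - 3i).
A real fundamental pair from Re and Im of e^((-1+i)t)v: X_1 = e^(-t)(cos(t)·(0,-1) + sin(t)·(1,3)), X_2 = e^(-t)(sin(t)·(0,-1) - cos(t)·(1,3)).
General solution: C_1X_1 + C_2X_2.

x(t) = C_1e^(-t)sin(t) - C_2e^(-t)cos(t), z(t) = 3C_1e^(-t)sin(t) - C_1e^(-t)cos(t) - C_2e^(-t)sin(t) - 3C_2e^(-t)cos(t)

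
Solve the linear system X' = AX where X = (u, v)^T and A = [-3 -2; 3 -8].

Coefficient matrix A = [[-3, -2], [3, -8]].
Characteristic polynomial det(A - λI) = λ^2 + 11λ + 30 = 0.
Eigenvalues λ = -5, -6.
For λ=-5: (A-λI) row 1 is [2, -2], so an eigenvector is (-1, -1).
For λ=-6: (A-λI) row 1 is [3, -2], so an eigenvector is (2, 3).
General solution: C_1e^(-5t)(-1,-1) + C_2e^(-6t)(2,3).

u(t) = -C_1e^(-5t) + 2C_2e^(-6t), v(t) = -C_1e^(-5t) + 3C_2e^(-6t)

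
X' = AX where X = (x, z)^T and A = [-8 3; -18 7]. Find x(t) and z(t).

x(t) = C_1e^(t) + C_2e^(-2t), z(t) = 3C_1e^(t) + 2C_2e^(-2t)

Coefficient matrix A = [[-8, 3], [-18, 7]].
Characteristic polynomial det(A - λI) = λ^2 + λ - 2 = 0.
Eigenvalues λ = 1, -2.
For λ=1: (A-λI) row 1 is [-9, 3], so an eigenvector is (1, 3).
For λ=-2: (A-λI) row 1 is [-6, 3], so an eigenvector is (1, 2).
General solution: C_1e^(t)(1,3) + C_2e^(-2t)(1,2).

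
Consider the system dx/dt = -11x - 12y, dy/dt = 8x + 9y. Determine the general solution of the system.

Coefficient matrix A = [[-11, -12], [8, 9]].
Characteristic polynomial det(A - λI) = λ^2 + 2λ - 3 = 0.
Eigenvalues λ = -3, 1.
For λ=-3: (A-λI) row 1 is [-8, -12], so an eigenvector is (-3, 2).
For λ=1: (A-λI) row 1 is [-12, -12], so an eigenvector is (-1, 1).
General solution: K_1e^(-3t)(-3,2) + K_2e^(t)(-1,1).

x(t) = -3K_1e^(-3t) - K_2e^(t), y(t) = 2K_1e^(-3t) + K_2e^(t)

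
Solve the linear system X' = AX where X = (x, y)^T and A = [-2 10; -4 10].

Coefficient matrix A = [[-2, 10], [-4, 10]].
Characteristic polynomial det(A - λI) = λ^2 - 8λ + 20 = 0.
Eigenvalues λ = 4 ± 2i (complex conjugate pair).
For λ=4+2i: an eigenvector is (1,1) - i(2,1) = (1 - 2i, 1 - i).
A real fundamental pair from Re and Im of e^((4+2i)t)v: X_1 = e^(4t)(cos(2t)·(1,1) + sin(2t)·(2,1)), X_2 = e^(4t)(sin(2t)·(1,1) - cos(2t)·(2,1)).
General solution: C_1X_1 + C_2X_2.

x(t) = 2C_1e^(4t)sin(2t) + C_1e^(4t)cos(2t) + C_2e^(4t)sin(2t) - 2C_2e^(4t)cos(2t), y(t) = C_1e^(4t)sin(2t) + C_1e^(4t)cos(2t) + C_2e^(4t)sin(2t) - C_2e^(4t)cos(2t)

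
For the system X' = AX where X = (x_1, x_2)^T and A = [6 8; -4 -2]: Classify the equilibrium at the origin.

A = [[6,8],[-4,-2]]; det(A-λI) = λ^2 - 4λ + 20.
λ = 2 ± 4i: positive real part.

unstable spiral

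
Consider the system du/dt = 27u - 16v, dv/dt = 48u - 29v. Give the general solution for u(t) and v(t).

u(t) = -c_1e^(-5t) - 2c_2e^(3t), v(t) = -2c_1e^(-5t) - 3c_2e^(3t)

Coefficient matrix A = [[27, -16], [48, -29]].
Characteristic polynomial det(A - λI) = λ^2 + 2λ - 15 = 0.
Eigenvalues λ = -5, 3.
For λ=-5: (A-λI) row 1 is [32, -16], so an eigenvector is (-1, -2).
For λ=3: (A-λI) row 1 is [24, -16], so an eigenvector is (-2, -3).
General solution: c_1e^(-5t)(-1,-2) + c_2e^(3t)(-2,-3).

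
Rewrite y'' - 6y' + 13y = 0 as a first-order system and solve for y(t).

y(t) = K_1e^(3t)cos(2t) + K_2e^(3t)sin(2t)

Let x_1 = y, x_2 = y'. Then x_1' = x_2 and x_2' = -13x_1 + 6x_2.
A = [[0,1],[-13,6]]; det(A-λI) = λ^2 - 6λ + 13.
Eigenvalues λ = 3 ± 2i.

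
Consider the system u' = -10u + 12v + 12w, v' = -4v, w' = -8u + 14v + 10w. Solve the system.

Coefficient matrix A = [[-10, 12, 12], [0, -4, 0], [-8, 14, 10]].
det(A - λI) = 0 gives eigenvalues λ = -2, 2, -4.
For λ=-2: eigenvector (3,0,2).
For λ=2: eigenvector (1,0,1).
For λ=-4: eigenvector (0,1,-1).
General solution: C_1e^(-2t)(3,0,2) + C_2e^(2t)(1,0,1) + C_3e^(-4t)(0,1,-1).

u(t) = 3C_1e^(-2t) + C_2e^(2t), v(t) = C_3e^(-4t), w(t) = 2C_1e^(-2t) + C_2e^(2t) - C_3e^(-4t)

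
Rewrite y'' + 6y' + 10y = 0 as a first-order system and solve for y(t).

y(t) = C_1e^(-3t)cos(t) + C_2e^(-3t)sin(t)

Let x_1 = y, x_2 = y'. Then x_1' = x_2 and x_2' = -10x_1 - 6x_2.
A = [[0,1],[-10,-6]]; det(A-λI) = λ^2 + 6λ + 10.
Eigenvalues λ = -3 ± i.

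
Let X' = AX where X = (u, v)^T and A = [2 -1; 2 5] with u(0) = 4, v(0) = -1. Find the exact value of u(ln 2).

A = [[2,-1],[2,5]]; eigenvalues λ = 4, 3.
Eigenvectors: (-1,2) for λ=4, (-1,1) for λ=3.
From the initial condition, c_1 = 3, c_2 = -7.
u(ln 2) = (3)(2^4)(-1) + (-7)(2^3)(-1) = 8.

8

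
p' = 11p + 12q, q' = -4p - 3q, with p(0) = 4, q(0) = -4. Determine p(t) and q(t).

p(t) = -8e^(5t) + 12e^(3t), q(t) = 4e^(5t) - 8e^(3t)

Coefficient matrix A = [[11, 12], [-4, -3]].
Characteristic polynomial det(A - λI) = λ^2 - 8λ + 15 = 0.
Eigenvalues λ = 3, 5.
For λ=3: (A-λI) row 1 is [8, 12], so an eigenvector is (3, -2).
For λ=5: (A-λI) row 1 is [6, 12], so an eigenvector is (-2, 1).
General solution: c_1e^(3t)(3,-2) + c_2e^(5t)(-2,1).
Applying p(0)=4, q(0)=-4 gives c_1=4, c_2=4.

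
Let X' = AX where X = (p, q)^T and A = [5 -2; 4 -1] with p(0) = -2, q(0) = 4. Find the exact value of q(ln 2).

-40

A = [[5,-2],[4,-1]]; eigenvalues λ = 3, 1.
Eigenvectors: (1,1) for λ=3, (1,2) for λ=1.
From the initial condition, c_1 = -8, c_2 = 6.
q(ln 2) = (-8)(2^3)(1) + (6)(2^1)(2) = -40.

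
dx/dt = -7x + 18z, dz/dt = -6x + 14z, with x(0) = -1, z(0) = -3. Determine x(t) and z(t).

Coefficient matrix A = [[-7, 18], [-6, 14]].
Characteristic polynomial det(A - λI) = λ^2 - 7λ + 10 = 0.
Eigenvalues λ = 5, 2.
For λ=5: (A-λI) row 1 is [-12, 18], so an eigenvector is (3, 2).
For λ=2: (A-λI) row 1 is [-9, 18], so an eigenvector is (-2, -1).
General solution: K_1e^(5t)(3,2) + K_2e^(2t)(-2,-1).
Applying x(0)=-1, z(0)=-3 gives K_1=-5, K_2=-7.

x(t) = -15e^(5t) + 14e^(2t), z(t) = -10e^(5t) + 7e^(2t)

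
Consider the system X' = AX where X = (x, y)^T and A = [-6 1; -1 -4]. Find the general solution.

Coefficient matrix A = [[-6, 1], [-1, -4]].
Characteristic polynomial det(A - λI) = λ^2 + 10λ + 25 = 0.
Single eigenvalue λ = -5 with algebraic multiplicity 2.
Eigenvector v = (1,1); generalized eigenvector w with (A-λI)w=v is (2,3).
General solution: e^(-5t)[C_1·v + C_2·(t·v + w)].

x(t) = C_1e^(-5t) + C_2te^(-5t) + 2C_2e^(-5t), y(t) = C_1e^(-5t) + C_2te^(-5t) + 3C_2e^(-5t)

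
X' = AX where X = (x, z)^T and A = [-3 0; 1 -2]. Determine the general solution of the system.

Coefficient matrix A = [[-3, 0], [1, -2]].
Characteristic polynomial det(A - λI) = λ^2 + 5λ + 6 = 0.
Eigenvalues λ = -3, -2.
For λ=-3: (A-λI) row 2 is [1, 1], so an eigenvector is (-1, 1).
For λ=-2: (A-λI) row 1 is [-1, 0], so an eigenvector is (0, -1).
General solution: K_1e^(-3t)(-1,1) + K_2e^(-2t)(0,-1).

x(t) = -K_1e^(-3t), z(t) = K_1e^(-3t) - K_2e^(-2t)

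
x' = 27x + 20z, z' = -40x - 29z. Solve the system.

x(t) = -2C_1e^(-t)sin(4t) - C_1e^(-t)cos(4t) - C_2e^(-t)sin(4t) + 2C_2e^(-t)cos(4t), z(t) = 3C_1e^(-t)sin(4t) + C_1e^(-t)cos(4t) + C_2e^(-t)sin(4t) - 3C_2e^(-t)cos(4t)

Coefficient matrix A = [[27, 20], [-40, -29]].
Characteristic polynomial det(A - λI) = λ^2 + 2λ + 17 = 0.
Eigenvalues λ = -1 ± 4i (complex conjugate pair).
For λ=-1+4i: an eigenvector is (-1,1) - i(-2,3) = (-1 + 2i, 1 - 3i).
A real fundamental pair from Re and Im of e^((-1+4i)t)v: X_1 = e^(-t)(cos(4t)·(-1,1) + sin(4t)·(-2,3)), X_2 = e^(-t)(sin(4t)·(-1,1) - cos(4t)·(-2,3)).
General solution: C_1X_1 + C_2X_2.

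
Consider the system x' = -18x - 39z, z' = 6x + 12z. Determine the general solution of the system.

Coefficient matrix A = [[-18, -39], [6, 12]].
Characteristic polynomial det(A - λI) = λ^2 + 6λ + 18 = 0.
Eigenvalues λ = -3 ± 3i (complex conjugate pair).
For λ=-3+3i: an eigenvector is (2,-1) - i(3,-1) = (2 - 3i, -1 + i).
A real fundamental pair from Re and Im of e^((-3+3i)t)v: X_1 = e^(-3t)(cos(3t)·(2,-1) + sin(3t)·(3,-1)), X_2 = e^(-3t)(sin(3t)·(2,-1) - cos(3t)·(3,-1)).
General solution: c_1X_1 + c_2X_2.

x(t) = 3c_1e^(-3t)sin(3t) + 2c_1e^(-3t)cos(3t) + 2c_2e^(-3t)sin(3t) - 3c_2e^(-3t)cos(3t), z(t) = -c_1e^(-3t)sin(3t) - c_1e^(-3t)cos(3t) - c_2e^(-3t)sin(3t) + c_2e^(-3t)cos(3t)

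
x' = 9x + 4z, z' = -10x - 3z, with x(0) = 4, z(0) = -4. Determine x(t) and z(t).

x(t) = 4e^(3t)sin(2t) + 4e^(3t)cos(2t), z(t) = -8e^(3t)sin(2t) - 4e^(3t)cos(2t)

Coefficient matrix A = [[9, 4], [-10, -3]].
Characteristic polynomial det(A - λI) = λ^2 - 6λ + 13 = 0.
Eigenvalues λ = 3 ± 2i (complex conjugate pair).
For λ=3+2i: an eigenvector is (1,-2) - i(-1,1) = (1 + i, -2 - i).
A real fundamental pair from Re and Im of e^((3+2i)t)v: X_1 = e^(3t)(cos(2t)·(1,-2) + sin(2t)·(-1,1)), X_2 = e^(3t)(sin(2t)·(1,-2) - cos(2t)·(-1,1)).
General solution: K_1X_1 + K_2X_2.
Applying x(0)=4, z(0)=-4 gives K_1=0, K_2=4.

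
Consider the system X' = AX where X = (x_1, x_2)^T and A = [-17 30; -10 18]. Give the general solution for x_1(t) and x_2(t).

x_1(t) = -2C_1e^(-2t) - 3C_2e^(3t), x_2(t) = -C_1e^(-2t) - 2C_2e^(3t)

Coefficient matrix A = [[-17, 30], [-10, 18]].
Characteristic polynomial det(A - λI) = λ^2 - λ - 6 = 0.
Eigenvalues λ = -2, 3.
For λ=-2: (A-λI) row 1 is [-15, 30], so an eigenvector is (-2, -1).
For λ=3: (A-λI) row 1 is [-20, 30], so an eigenvector is (-3, -2).
General solution: C_1e^(-2t)(-2,-1) + C_2e^(3t)(-3,-2).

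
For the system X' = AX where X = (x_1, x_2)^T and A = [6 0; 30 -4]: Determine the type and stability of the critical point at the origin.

A = [[6,0],[30,-4]]; det(A-λI) = λ^2 - 2λ - 24.
λ = 6, -4: opposite signs.

saddle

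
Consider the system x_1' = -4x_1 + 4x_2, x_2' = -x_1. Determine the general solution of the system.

Coefficient matrix A = [[-4, 4], [-1, 0]].
Characteristic polynomial det(A - λI) = λ^2 + 4λ + 4 = 0.
Single eigenvalue λ = -2 with algebraic multiplicity 2.
Eigenvector v = (-2,-1); generalized eigenvector w with (A-λI)w=v is (-3,-2).
General solution: e^(-2t)[C_1·v + C_2·(t·v + w)].

x_1(t) = -2C_1e^(-2t) - 2C_2te^(-2t) - 3C_2e^(-2t), x_2(t) = -C_1e^(-2t) - C_2te^(-2t) - 2C_2e^(-2t)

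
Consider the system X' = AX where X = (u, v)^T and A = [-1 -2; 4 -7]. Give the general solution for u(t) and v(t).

Coefficient matrix A = [[-1, -2], [4, -7]].
Characteristic polynomial det(A - λI) = λ^2 + 8λ + 15 = 0.
Eigenvalues λ = -5, -3.
For λ=-5: (A-λI) row 1 is [4, -2], so an eigenvector is (1, 2).
For λ=-3: (A-λI) row 1 is [2, -2], so an eigenvector is (1, 1).
General solution: C_1e^(-5t)(1,2) + C_2e^(-3t)(1,1).

u(t) = C_1e^(-5t) + C_2e^(-3t), v(t) = 2C_1e^(-5t) + C_2e^(-3t)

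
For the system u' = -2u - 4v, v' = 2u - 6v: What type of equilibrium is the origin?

stable spiral

A = [[-2,-4],[2,-6]]; det(A-λI) = λ^2 + 8λ + 20.
λ = -4 ± 2i: negative real part.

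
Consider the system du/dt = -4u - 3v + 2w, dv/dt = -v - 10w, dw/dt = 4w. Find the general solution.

Coefficient matrix A = [[-4, -3, 2], [0, -1, -10], [0, 0, 4]].
det(A - λI) = 0 gives eigenvalues λ = -4, 4, -1.
For λ=-4: eigenvector (1,0,0).
For λ=4: eigenvector (1,-2,1).
For λ=-1: eigenvector (-1,1,0).
General solution: K_1e^(-4t)(1,0,0) + K_2e^(4t)(1,-2,1) + K_3e^(-t)(-1,1,0).

u(t) = K_1e^(-4t) + K_2e^(4t) - K_3e^(-t), v(t) = -2K_2e^(4t) + K_3e^(-t), w(t) = K_2e^(4t)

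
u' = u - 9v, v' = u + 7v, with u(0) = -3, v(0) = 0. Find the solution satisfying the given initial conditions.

Coefficient matrix A = [[1, -9], [1, 7]].
Characteristic polynomial det(A - λI) = λ^2 - 8λ + 16 = 0.
Single eigenvalue λ = 4 with algebraic multiplicity 2.
Eigenvector v = (3,-1); generalized eigenvector w with (A-λI)w=v is (-1,0).
General solution: e^(4t)[c_1·v + c_2·(t·v + w)].
Applying u(0)=-3, v(0)=0 gives c_1=0, c_2=3.

u(t) = 9te^(4t) - 3e^(4t), v(t) = -3te^(4t)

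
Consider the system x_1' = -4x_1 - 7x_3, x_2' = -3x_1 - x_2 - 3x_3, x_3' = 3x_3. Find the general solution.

x_1(t) = K_1e^(-4t) - K_3e^(3t), x_2(t) = K_1e^(-4t) + K_2e^(-t), x_3(t) = K_3e^(3t)

Coefficient matrix A = [[-4, 0, -7], [-3, -1, -3], [0, 0, 3]].
det(A - λI) = 0 gives eigenvalues λ = -4, -1, 3.
For λ=-4: eigenvector (1,1,0).
For λ=-1: eigenvector (0,1,0).
For λ=3: eigenvector (-1,0,1).
General solution: K_1e^(-4t)(1,1,0) + K_2e^(-t)(0,1,0) + K_3e^(3t)(-1,0,1).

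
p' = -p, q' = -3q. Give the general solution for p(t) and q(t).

Coefficient matrix A = [[-1, 0], [0, -3]].
Characteristic polynomial det(A - λI) = λ^2 + 4λ + 3 = 0.
Eigenvalues λ = -3, -1.
For λ=-3: (A-λI) row 1 is [2, 0], so an eigenvector is (0, 1).
For λ=-1: (A-λI) row 2 is [0, -2], so an eigenvector is (-1, 0).
General solution: K_1e^(-3t)(0,1) + K_2e^(-t)(-1,0).

p(t) = -K_2e^(-t), q(t) = K_1e^(-3t)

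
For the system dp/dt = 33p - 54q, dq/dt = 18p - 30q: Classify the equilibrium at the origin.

saddle

A = [[33,-54],[18,-30]]; det(A-λI) = λ^2 - 3λ - 18.
λ = 6, -3: opposite signs.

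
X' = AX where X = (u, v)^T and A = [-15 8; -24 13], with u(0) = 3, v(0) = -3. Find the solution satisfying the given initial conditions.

u(t) = -15e^(t) + 18e^(-3t), v(t) = -30e^(t) + 27e^(-3t)

Coefficient matrix A = [[-15, 8], [-24, 13]].
Characteristic polynomial det(A - λI) = λ^2 + 2λ - 3 = 0.
Eigenvalues λ = 1, -3.
For λ=1: (A-λI) row 1 is [-16, 8], so an eigenvector is (1, 2).
For λ=-3: (A-λI) row 1 is [-12, 8], so an eigenvector is (2, 3).
General solution: c_1e^(t)(1,2) + c_2e^(-3t)(2,3).
Applying u(0)=3, v(0)=-3 gives c_1=-15, c_2=9.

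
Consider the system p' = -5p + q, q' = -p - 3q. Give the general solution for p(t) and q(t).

p(t) = -K_1e^(-4t) - K_2te^(-4t) + 3K_2e^(-4t), q(t) = -K_1e^(-4t) - K_2te^(-4t) + 2K_2e^(-4t)

Coefficient matrix A = [[-5, 1], [-1, -3]].
Characteristic polynomial det(A - λI) = λ^2 + 8λ + 16 = 0.
Single eigenvalue λ = -4 with algebraic multiplicity 2.
Eigenvector v = (-1,-1); generalized eigenvector w with (A-λI)w=v is (3,2).
General solution: e^(-4t)[K_1·v + K_2·(t·v + w)].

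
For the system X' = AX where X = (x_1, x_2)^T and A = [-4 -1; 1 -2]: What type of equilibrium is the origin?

stable improper node

A = [[-4,-1],[1,-2]]; det(A-λI) = λ^2 + 6λ + 9.
repeated λ = -3 with a single eigenvector.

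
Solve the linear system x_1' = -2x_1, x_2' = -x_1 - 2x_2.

Coefficient matrix A = [[-2, 0], [-1, -2]].
Characteristic polynomial det(A - λI) = λ^2 + 4λ + 4 = 0.
Single eigenvalue λ = -2 with algebraic multiplicity 2.
Eigenvector v = (0,1); generalized eigenvector w with (A-λI)w=v is (-1,0).
General solution: e^(-2t)[c_1·v + c_2·(t·v + w)].

x_1(t) = -c_2e^(-2t), x_2(t) = c_1e^(-2t) + c_2te^(-2t)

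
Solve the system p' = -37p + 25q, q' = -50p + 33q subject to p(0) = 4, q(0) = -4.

Coefficient matrix A = [[-37, 25], [-50, 33]].
Characteristic polynomial det(A - λI) = λ^2 + 4λ + 29 = 0.
Eigenvalues λ = -2 ± 5i (complex conjugate pair).
For λ=-2+5i: an eigenvector is (2,3) - i(1,1) = (2 - i, 3 - i).
A real fundamental pair from Re and Im of e^((-2+5i)t)v: X_1 = e^(-2t)(cos(5t)·(2,3) + sin(5t)·(1,1)), X_2 = e^(-2t)(sin(5t)·(2,3) - cos(5t)·(1,1)).
General solution: c_1X_1 + c_2X_2.
Applying p(0)=4, q(0)=-4 gives c_1=-8, c_2=-20.

p(t) = -48e^(-2t)sin(5t) + 4e^(-2t)cos(5t), q(t) = -68e^(-2t)sin(5t) - 4e^(-2t)cos(5t)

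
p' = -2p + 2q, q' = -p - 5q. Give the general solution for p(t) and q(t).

Coefficient matrix A = [[-2, 2], [-1, -5]].
Characteristic polynomial det(A - λI) = λ^2 + 7λ + 12 = 0.
Eigenvalues λ = -3, -4.
For λ=-3: (A-λI) row 1 is [1, 2], so an eigenvector is (-2, 1).
For λ=-4: (A-λI) row 1 is [2, 2], so an eigenvector is (1, -1).
General solution: c_1e^(-3t)(-2,1) + c_2e^(-4t)(1,-1).

p(t) = -2c_1e^(-3t) + c_2e^(-4t), q(t) = c_1e^(-3t) - c_2e^(-4t)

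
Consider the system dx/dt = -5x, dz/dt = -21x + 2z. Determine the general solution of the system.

x(t) = c_2e^(-5t), z(t) = c_1e^(2t) + 3c_2e^(-5t)

Coefficient matrix A = [[-5, 0], [-21, 2]].
Characteristic polynomial det(A - λI) = λ^2 + 3λ - 10 = 0.
Eigenvalues λ = 2, -5.
For λ=2: (A-λI) row 1 is [-7, 0], so an eigenvector is (0, 1).
For λ=-5: (A-λI) row 2 is [-21, 7], so an eigenvector is (1, 3).
General solution: c_1e^(2t)(0,1) + c_2e^(-5t)(1,3).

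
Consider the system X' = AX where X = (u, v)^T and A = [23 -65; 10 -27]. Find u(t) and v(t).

u(t) = -2K_1e^(-2t)sin(5t) - 3K_1e^(-2t)cos(5t) - 3K_2e^(-2t)sin(5t) + 2K_2e^(-2t)cos(5t), v(t) = -K_1e^(-2t)sin(5t) - K_1e^(-2t)cos(5t) - K_2e^(-2t)sin(5t) + K_2e^(-2t)cos(5t)

Coefficient matrix A = [[23, -65], [10, -27]].
Characteristic polynomial det(A - λI) = λ^2 + 4λ + 29 = 0.
Eigenvalues λ = -2 ± 5i (complex conjugate pair).
For λ=-2+5i: an eigenvector is (-3,-1) - i(-2,-1) = (-3 + 2i, -1 + i).
A real fundamental pair from Re and Im of e^((-2+5i)t)v: X_1 = e^(-2t)(cos(5t)·(-3,-1) + sin(5t)·(-2,-1)), X_2 = e^(-2t)(sin(5t)·(-3,-1) - cos(5t)·(-2,-1)).
General solution: K_1X_1 + K_2X_2.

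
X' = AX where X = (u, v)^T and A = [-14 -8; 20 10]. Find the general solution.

Coefficient matrix A = [[-14, -8], [20, 10]].
Characteristic polynomial det(A - λI) = λ^2 + 4λ + 20 = 0.
Eigenvalues λ = -2 ± 4i (complex conjugate pair).
For λ=-2+4i: an eigenvector is (1,-2) - i(1,-1) = (1 - i, -2 + i).
A real fundamental pair from Re and Im of e^((-2+4i)t)v: X_1 = e^(-2t)(cos(4t)·(1,-2) + sin(4t)·(1,-1)), X_2 = e^(-2t)(sin(4t)·(1,-2) - cos(4t)·(1,-1)).
General solution: c_1X_1 + c_2X_2.

u(t) = c_1e^(-2t)sin(4t) + c_1e^(-2t)cos(4t) + c_2e^(-2t)sin(4t) - c_2e^(-2t)cos(4t), v(t) = -c_1e^(-2t)sin(4t) - 2c_1e^(-2t)cos(4t) - 2c_2e^(-2t)sin(4t) + c_2e^(-2t)cos(4t)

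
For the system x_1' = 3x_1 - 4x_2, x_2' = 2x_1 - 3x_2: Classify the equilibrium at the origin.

A = [[3,-4],[2,-3]]; det(A-λI) = λ^2 - 1.
λ = 1, -1: opposite signs.

saddle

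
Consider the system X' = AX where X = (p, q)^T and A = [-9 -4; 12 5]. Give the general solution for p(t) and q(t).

Coefficient matrix A = [[-9, -4], [12, 5]].
Characteristic polynomial det(A - λI) = λ^2 + 4λ + 3 = 0.
Eigenvalues λ = -1, -3.
For λ=-1: (A-λI) row 1 is [-8, -4], so an eigenvector is (1, -2).
For λ=-3: (A-λI) row 1 is [-6, -4], so an eigenvector is (-2, 3).
General solution: c_1e^(-t)(1,-2) + c_2e^(-3t)(-2,3).

p(t) = c_1e^(-t) - 2c_2e^(-3t), q(t) = -2c_1e^(-t) + 3c_2e^(-3t)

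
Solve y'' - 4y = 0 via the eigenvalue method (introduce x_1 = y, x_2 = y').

y(t) = K_1e^(-2t) + K_2e^(2t)

Let x_1 = y, x_2 = y'. Then x_1' = x_2 and x_2' = 4x_1.
A = [[0,1],[4,0]]; det(A-λI) = λ^2 - 4.
Eigenvalues λ = -2, 2 with eigenvectors (1,-2), (1,2).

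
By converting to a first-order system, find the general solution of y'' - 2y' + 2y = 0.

Let x_1 = y, x_2 = y'. Then x_1' = x_2 and x_2' = -2x_1 + 2x_2.
A = [[0,1],[-2,2]]; det(A-λI) = λ^2 - 2λ + 2.
Eigenvalues λ = 1 ± i.

y(t) = K_1e^(t)cos(t) + K_2e^(t)sin(t)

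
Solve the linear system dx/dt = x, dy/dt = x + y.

Coefficient matrix A = [[1, 0], [1, 1]].
Characteristic polynomial det(A - λI) = λ^2 - 2λ + 1 = 0.
Single eigenvalue λ = 1 with algebraic multiplicity 2.
Eigenvector v = (0,-1); generalized eigenvector w with (A-λI)w=v is (-1,1).
General solution: e^(t)[K_1·v + K_2·(t·v + w)].

x(t) = -K_2e^(t), y(t) = -K_1e^(t) - K_2te^(t) + K_2e^(t)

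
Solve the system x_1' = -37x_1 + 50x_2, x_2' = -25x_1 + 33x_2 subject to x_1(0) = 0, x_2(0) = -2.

Coefficient matrix A = [[-37, 50], [-25, 33]].
Characteristic polynomial det(A - λI) = λ^2 + 4λ + 29 = 0.
Eigenvalues λ = -2 ± 5i (complex conjugate pair).
For λ=-2+5i: an eigenvector is (1,1) - i(3,2) = (1 - 3i, 1 - 2i).
A real fundamental pair from Re and Im of e^((-2+5i)t)v: X_1 = e^(-2t)(cos(5t)·(1,1) + sin(5t)·(3,2)), X_2 = e^(-2t)(sin(5t)·(1,1) - cos(5t)·(3,2)).
General solution: c_1X_1 + c_2X_2.
Applying x_1(0)=0, x_2(0)=-2 gives c_1=-6, c_2=-2.

x_1(t) = -20e^(-2t)sin(5t), x_2(t) = -14e^(-2t)sin(5t) - 2e^(-2t)cos(5t)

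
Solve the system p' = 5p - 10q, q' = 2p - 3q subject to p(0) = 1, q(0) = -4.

p(t) = 22e^(t)sin(2t) + e^(t)cos(2t), q(t) = 9e^(t)sin(2t) - 4e^(t)cos(2t)

Coefficient matrix A = [[5, -10], [2, -3]].
Characteristic polynomial det(A - λI) = λ^2 - 2λ + 5 = 0.
Eigenvalues λ = 1 ± 2i (complex conjugate pair).
For λ=1+2i: an eigenvector is (1,0) - i(2,1) = (1 - 2i, 0 - i).
A real fundamental pair from Re and Im of e^((1+2i)t)v: X_1 = e^(t)(cos(2t)·(1,0) + sin(2t)·(2,1)), X_2 = e^(t)(sin(2t)·(1,0) - cos(2t)·(2,1)).
General solution: C_1X_1 + C_2X_2.
Applying p(0)=1, q(0)=-4 gives C_1=9, C_2=4.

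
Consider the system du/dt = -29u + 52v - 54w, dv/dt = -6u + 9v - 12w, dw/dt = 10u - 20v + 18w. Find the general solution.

u(t) = -5c_1e^(3t) - 2c_2e^(-2t) + 2c_3e^(-3t), v(t) = -c_1e^(3t) + c_3e^(-3t), w(t) = 2c_1e^(3t) + c_2e^(-2t)

Coefficient matrix A = [[-29, 52, -54], [-6, 9, -12], [10, -20, 18]].
det(A - λI) = 0 gives eigenvalues λ = 3, -2, -3.
For λ=3: eigenvector (-5,-1,2).
For λ=-2: eigenvector (-2,0,1).
For λ=-3: eigenvector (2,1,0).
General solution: c_1e^(3t)(-5,-1,2) + c_2e^(-2t)(-2,0,1) + c_3e^(-3t)(2,1,0).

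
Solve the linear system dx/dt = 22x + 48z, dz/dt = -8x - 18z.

x(t) = 3K_1e^(6t) - 2K_2e^(-2t), z(t) = -K_1e^(6t) + K_2e^(-2t)

Coefficient matrix A = [[22, 48], [-8, -18]].
Characteristic polynomial det(A - λI) = λ^2 - 4λ - 12 = 0.
Eigenvalues λ = 6, -2.
For λ=6: (A-λI) row 1 is [16, 48], so an eigenvector is (3, -1).
For λ=-2: (A-λI) row 1 is [24, 48], so an eigenvector is (-2, 1).
General solution: K_1e^(6t)(3,-1) + K_2e^(-2t)(-2,1).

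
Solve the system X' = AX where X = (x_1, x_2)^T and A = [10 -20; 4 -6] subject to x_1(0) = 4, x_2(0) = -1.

x_1(t) = 13e^(2t)sin(4t) + 4e^(2t)cos(4t), x_2(t) = 6e^(2t)sin(4t) - e^(2t)cos(4t)

Coefficient matrix A = [[10, -20], [4, -6]].
Characteristic polynomial det(A - λI) = λ^2 - 4λ + 20 = 0.
Eigenvalues λ = 2 ± 4i (complex conjugate pair).
For λ=2+4i: an eigenvector is (-1,0) - i(-2,-1) = (-1 + 2i, 0 + i).
A real fundamental pair from Re and Im of e^((2+4i)t)v: X_1 = e^(2t)(cos(4t)·(-1,0) + sin(4t)·(-2,-1)), X_2 = e^(2t)(sin(4t)·(-1,0) - cos(4t)·(-2,-1)).
General solution: C_1X_1 + C_2X_2.
Applying x_1(0)=4, x_2(0)=-1 gives C_1=-6, C_2=-1.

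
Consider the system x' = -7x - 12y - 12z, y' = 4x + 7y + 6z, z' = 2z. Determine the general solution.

Coefficient matrix A = [[-7, -12, -12], [4, 7, 6], [0, 0, 2]].
det(A - λI) = 0 gives eigenvalues λ = 1, 2, -1.
For λ=1: eigenvector (-3,2,0).
For λ=2: eigenvector (-4,2,1).
For λ=-1: eigenvector (-2,1,0).
General solution: K_1e^(t)(-3,2,0) + K_2e^(2t)(-4,2,1) + K_3e^(-t)(-2,1,0).

x(t) = -3K_1e^(t) - 4K_2e^(2t) - 2K_3e^(-t), y(t) = 2K_1e^(t) + 2K_2e^(2t) + K_3e^(-t), z(t) = K_2e^(2t)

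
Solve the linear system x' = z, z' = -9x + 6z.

Coefficient matrix A = [[0, 1], [-9, 6]].
Characteristic polynomial det(A - λI) = λ^2 - 6λ + 9 = 0.
Single eigenvalue λ = 3 with algebraic multiplicity 2.
Eigenvector v = (-1,-3); generalized eigenvector w with (A-λI)w=v is (0,-1).
General solution: e^(3t)[c_1·v + c_2·(t·v + w)].

x(t) = -c_1e^(3t) - c_2te^(3t), z(t) = -3c_1e^(3t) - 3c_2te^(3t) - c_2e^(3t)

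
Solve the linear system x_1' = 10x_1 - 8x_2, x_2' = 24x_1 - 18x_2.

x_1(t) = 2K_1e^(-2t) - K_2e^(-6t), x_2(t) = 3K_1e^(-2t) - 2K_2e^(-6t)

Coefficient matrix A = [[10, -8], [24, -18]].
Characteristic polynomial det(A - λI) = λ^2 + 8λ + 12 = 0.
Eigenvalues λ = -2, -6.
For λ=-2: (A-λI) row 1 is [12, -8], so an eigenvector is (2, 3).
For λ=-6: (A-λI) row 1 is [16, -8], so an eigenvector is (-1, -2).
General solution: K_1e^(-2t)(2,3) + K_2e^(-6t)(-1,-2).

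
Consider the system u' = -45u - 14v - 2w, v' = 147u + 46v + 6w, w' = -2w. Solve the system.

u(t) = -2K_1e^(4t) + K_2e^(-3t) - 2K_3e^(-2t), v(t) = 7K_1e^(4t) - 3K_2e^(-3t) + 6K_3e^(-2t), w(t) = K_3e^(-2t)

Coefficient matrix A = [[-45, -14, -2], [147, 46, 6], [0, 0, -2]].
det(A - λI) = 0 gives eigenvalues λ = 4, -3, -2.
For λ=4: eigenvector (-2,7,0).
For λ=-3: eigenvector (1,-3,0).
For λ=-2: eigenvector (-2,6,1).
General solution: K_1e^(4t)(-2,7,0) + K_2e^(-3t)(1,-3,0) + K_3e^(-2t)(-2,6,1).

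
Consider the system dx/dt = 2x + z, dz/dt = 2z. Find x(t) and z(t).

x(t) = -C_1e^(2t) - C_2te^(2t) + 2C_2e^(2t), z(t) = -C_2e^(2t)

Coefficient matrix A = [[2, 1], [0, 2]].
Characteristic polynomial det(A - λI) = λ^2 - 4λ + 4 = 0.
Single eigenvalue λ = 2 with algebraic multiplicity 2.
Eigenvector v = (-1,0); generalized eigenvector w with (A-λI)w=v is (2,-1).
General solution: e^(2t)[C_1·v + C_2·(t·v + w)].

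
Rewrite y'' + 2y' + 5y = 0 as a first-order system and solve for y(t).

y(t) = C_1e^(-t)cos(2t) + C_2e^(-t)sin(2t)

Let x_1 = y, x_2 = y'. Then x_1' = x_2 and x_2' = -5x_1 - 2x_2.
A = [[0,1],[-5,-2]]; det(A-λI) = λ^2 + 2λ + 5.
Eigenvalues λ = -1 ± 2i.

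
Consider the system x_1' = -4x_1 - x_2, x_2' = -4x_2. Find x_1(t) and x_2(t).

Coefficient matrix A = [[-4, -1], [0, -4]].
Characteristic polynomial det(A - λI) = λ^2 + 8λ + 16 = 0.
Single eigenvalue λ = -4 with algebraic multiplicity 2.
Eigenvector v = (-1,0); generalized eigenvector w with (A-λI)w=v is (1,1).
General solution: e^(-4t)[K_1·v + K_2·(t·v + w)].

x_1(t) = -K_1e^(-4t) - K_2te^(-4t) + K_2e^(-4t), x_2(t) = K_2e^(-4t)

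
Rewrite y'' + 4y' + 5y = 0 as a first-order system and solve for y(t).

y(t) = K_1e^(-2t)cos(t) + K_2e^(-2t)sin(t)

Let x_1 = y, x_2 = y'. Then x_1' = x_2 and x_2' = -5x_1 - 4x_2.
A = [[0,1],[-5,-4]]; det(A-λI) = λ^2 + 4λ + 5.
Eigenvalues λ = -2 ± i.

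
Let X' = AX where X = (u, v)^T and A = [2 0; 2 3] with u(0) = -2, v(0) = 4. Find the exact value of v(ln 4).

A = [[2,0],[2,3]]; eigenvalues λ = 2, 3.
Eigenvectors: (1,-2) for λ=2, (0,-1) for λ=3.
From the initial condition, c_1 = -2, c_2 = 0.
v(ln 4) = (-2)(4^2)(-2) + (0)(4^3)(-1) = 64.

64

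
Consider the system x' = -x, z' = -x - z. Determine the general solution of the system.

x(t) = c_2e^(-t), z(t) = -c_1e^(-t) - c_2te^(-t)

Coefficient matrix A = [[-1, 0], [-1, -1]].
Characteristic polynomial det(A - λI) = λ^2 + 2λ + 1 = 0.
Single eigenvalue λ = -1 with algebraic multiplicity 2.
Eigenvector v = (0,-1); generalized eigenvector w with (A-λI)w=v is (1,0).
General solution: e^(-t)[c_1·v + c_2·(t·v + w)].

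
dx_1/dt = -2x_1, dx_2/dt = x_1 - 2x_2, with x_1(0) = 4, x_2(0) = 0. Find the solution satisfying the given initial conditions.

Coefficient matrix A = [[-2, 0], [1, -2]].
Characteristic polynomial det(A - λI) = λ^2 + 4λ + 4 = 0.
Single eigenvalue λ = -2 with algebraic multiplicity 2.
Eigenvector v = (0,1); generalized eigenvector w with (A-λI)w=v is (1,-2).
General solution: e^(-2t)[C_1·v + C_2·(t·v + w)].
Applying x_1(0)=4, x_2(0)=0 gives C_1=8, C_2=4.

x_1(t) = 4e^(-2t), x_2(t) = 4te^(-2t)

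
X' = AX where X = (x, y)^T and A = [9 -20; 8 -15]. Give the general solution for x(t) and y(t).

x(t) = -K_1e^(-3t)sin(4t) - 2K_1e^(-3t)cos(4t) - 2K_2e^(-3t)sin(4t) + K_2e^(-3t)cos(4t), y(t) = -K_1e^(-3t)sin(4t) - K_1e^(-3t)cos(4t) - K_2e^(-3t)sin(4t) + K_2e^(-3t)cos(4t)

Coefficient matrix A = [[9, -20], [8, -15]].
Characteristic polynomial det(A - λI) = λ^2 + 6λ + 25 = 0.
Eigenvalues λ = -3 ± 4i (complex conjugate pair).
For λ=-3+4i: an eigenvector is (-2,-1) - i(-1,-1) = (-2 + i, -1 + i).
A real fundamental pair from Re and Im of e^((-3+4i)t)v: X_1 = e^(-3t)(cos(4t)·(-2,-1) + sin(4t)·(-1,-1)), X_2 = e^(-3t)(sin(4t)·(-2,-1) - cos(4t)·(-1,-1)).
General solution: K_1X_1 + K_2X_2.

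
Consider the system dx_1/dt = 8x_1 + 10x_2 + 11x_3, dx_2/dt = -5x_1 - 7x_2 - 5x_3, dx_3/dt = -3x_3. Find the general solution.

x_1(t) = 2C_1e^(3t) - C_2e^(-2t) - C_3e^(-3t), x_2(t) = -C_1e^(3t) + C_2e^(-2t), x_3(t) = C_3e^(-3t)

Coefficient matrix A = [[8, 10, 11], [-5, -7, -5], [0, 0, -3]].
det(A - λI) = 0 gives eigenvalues λ = 3, -2, -3.
For λ=3: eigenvector (2,-1,0).
For λ=-2: eigenvector (-1,1,0).
For λ=-3: eigenvector (-1,0,1).
General solution: C_1e^(3t)(2,-1,0) + C_2e^(-2t)(-1,1,0) + C_3e^(-3t)(-1,0,1).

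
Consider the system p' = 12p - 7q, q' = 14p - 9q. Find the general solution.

Coefficient matrix A = [[12, -7], [14, -9]].
Characteristic polynomial det(A - λI) = λ^2 - 3λ - 10 = 0.
Eigenvalues λ = -2, 5.
For λ=-2: (A-λI) row 1 is [14, -7], so an eigenvector is (1, 2).
For λ=5: (A-λI) row 1 is [7, -7], so an eigenvector is (1, 1).
General solution: C_1e^(-2t)(1,2) + C_2e^(5t)(1,1).

p(t) = C_1e^(-2t) + C_2e^(5t), q(t) = 2C_1e^(-2t) + C_2e^(5t)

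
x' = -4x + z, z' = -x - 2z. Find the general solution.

Coefficient matrix A = [[-4, 1], [-1, -2]].
Characteristic polynomial det(A - λI) = λ^2 + 6λ + 9 = 0.
Single eigenvalue λ = -3 with algebraic multiplicity 2.
Eigenvector v = (1,1); generalized eigenvector w with (A-λI)w=v is (1,2).
General solution: e^(-3t)[C_1·v + C_2·(t·v + w)].

x(t) = C_1e^(-3t) + C_2te^(-3t) + C_2e^(-3t), z(t) = C_1e^(-3t) + C_2te^(-3t) + 2C_2e^(-3t)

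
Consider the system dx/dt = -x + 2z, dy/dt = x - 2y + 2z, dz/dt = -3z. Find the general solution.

x(t) = -K_1e^(-3t) + K_2e^(-t), y(t) = -K_1e^(-3t) + K_2e^(-t) - K_3e^(-2t), z(t) = K_1e^(-3t)

Coefficient matrix A = [[-1, 0, 2], [1, -2, 2], [0, 0, -3]].
det(A - λI) = 0 gives eigenvalues λ = -3, -1, -2.
For λ=-3: eigenvector (-1,-1,1).
For λ=-1: eigenvector (1,1,0).
For λ=-2: eigenvector (0,-1,0).
General solution: K_1e^(-3t)(-1,-1,1) + K_2e^(-t)(1,1,0) + K_3e^(-2t)(0,-1,0).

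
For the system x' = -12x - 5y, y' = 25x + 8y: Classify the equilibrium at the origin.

stable spiral

A = [[-12,-5],[25,8]]; det(A-λI) = λ^2 + 4λ + 29.
λ = -2 ± 5i: negative real part.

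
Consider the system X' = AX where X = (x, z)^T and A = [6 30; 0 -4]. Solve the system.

x(t) = -C_1e^(6t) + 3C_2e^(-4t), z(t) = -C_2e^(-4t)

Coefficient matrix A = [[6, 30], [0, -4]].
Characteristic polynomial det(A - λI) = λ^2 - 2λ - 24 = 0.
Eigenvalues λ = 6, -4.
For λ=6: (A-λI) row 1 is [0, 30], so an eigenvector is (-1, 0).
For λ=-4: (A-λI) row 1 is [10, 30], so an eigenvector is (3, -1).
General solution: C_1e^(6t)(-1,0) + C_2e^(-4t)(3,-1).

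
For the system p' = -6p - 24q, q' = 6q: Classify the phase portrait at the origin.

saddle

A = [[-6,-24],[0,6]]; det(A-λI) = λ^2 - 36.
λ = 6, -6: opposite signs.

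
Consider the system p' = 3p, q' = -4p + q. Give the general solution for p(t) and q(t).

p(t) = K_2e^(3t), q(t) = K_1e^(t) - 2K_2e^(3t)

Coefficient matrix A = [[3, 0], [-4, 1]].
Characteristic polynomial det(A - λI) = λ^2 - 4λ + 3 = 0.
Eigenvalues λ = 1, 3.
For λ=1: (A-λI) row 1 is [2, 0], so an eigenvector is (0, 1).
For λ=3: (A-λI) row 2 is [-4, -2], so an eigenvector is (1, -2).
General solution: K_1e^(t)(0,1) + K_2e^(3t)(1,-2).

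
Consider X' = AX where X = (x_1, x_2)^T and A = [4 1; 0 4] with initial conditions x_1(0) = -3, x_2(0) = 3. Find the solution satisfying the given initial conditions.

Coefficient matrix A = [[4, 1], [0, 4]].
Characteristic polynomial det(A - λI) = λ^2 - 8λ + 16 = 0.
Single eigenvalue λ = 4 with algebraic multiplicity 2.
Eigenvector v = (-1,0); generalized eigenvector w with (A-λI)w=v is (1,-1).
General solution: e^(4t)[c_1·v + c_2·(t·v + w)].
Applying x_1(0)=-3, x_2(0)=3 gives c_1=0, c_2=-3.

x_1(t) = 3te^(4t) - 3e^(4t), x_2(t) = 3e^(4t)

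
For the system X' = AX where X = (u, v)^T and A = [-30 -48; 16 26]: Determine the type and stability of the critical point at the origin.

saddle

A = [[-30,-48],[16,26]]; det(A-λI) = λ^2 + 4λ - 12.
λ = 2, -6: opposite signs.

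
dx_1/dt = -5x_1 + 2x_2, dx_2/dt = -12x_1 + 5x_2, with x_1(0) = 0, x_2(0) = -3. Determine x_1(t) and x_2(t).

x_1(t) = -3e^(t) + 3e^(-t), x_2(t) = -9e^(t) + 6e^(-t)

Coefficient matrix A = [[-5, 2], [-12, 5]].
Characteristic polynomial det(A - λI) = λ^2 - 1 = 0.
Eigenvalues λ = -1, 1.
For λ=-1: (A-λI) row 1 is [-4, 2], so an eigenvector is (1, 2).
For λ=1: (A-λI) row 1 is [-6, 2], so an eigenvector is (-1, -3).
General solution: C_1e^(-t)(1,2) + C_2e^(t)(-1,-3).
Applying x_1(0)=0, x_2(0)=-3 gives C_1=3, C_2=3.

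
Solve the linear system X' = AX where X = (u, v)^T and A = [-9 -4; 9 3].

u(t) = -2K_1e^(-3t) - 2K_2te^(-3t) - K_2e^(-3t), v(t) = 3K_1e^(-3t) + 3K_2te^(-3t) + 2K_2e^(-3t)

Coefficient matrix A = [[-9, -4], [9, 3]].
Characteristic polynomial det(A - λI) = λ^2 + 6λ + 9 = 0.
Single eigenvalue λ = -3 with algebraic multiplicity 2.
Eigenvector v = (-2,3); generalized eigenvector w with (A-λI)w=v is (-1,2).
General solution: e^(-3t)[K_1·v + K_2·(t·v + w)].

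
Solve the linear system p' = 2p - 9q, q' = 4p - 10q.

Coefficient matrix A = [[2, -9], [4, -10]].
Characteristic polynomial det(A - λI) = λ^2 + 8λ + 16 = 0.
Single eigenvalue λ = -4 with algebraic multiplicity 2.
Eigenvector v = (3,2); generalized eigenvector w with (A-λI)w=v is (2,1).
General solution: e^(-4t)[C_1·v + C_2·(t·v + w)].

p(t) = 3C_1e^(-4t) + 3C_2te^(-4t) + 2C_2e^(-4t), q(t) = 2C_1e^(-4t) + 2C_2te^(-4t) + C_2e^(-4t)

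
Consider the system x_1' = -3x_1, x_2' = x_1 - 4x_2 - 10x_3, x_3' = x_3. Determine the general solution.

x_1(t) = K_1e^(-3t), x_2(t) = K_1e^(-3t) + K_2e^(-4t) - 2K_3e^(t), x_3(t) = K_3e^(t)

Coefficient matrix A = [[-3, 0, 0], [1, -4, -10], [0, 0, 1]].
det(A - λI) = 0 gives eigenvalues λ = -3, -4, 1.
For λ=-3: eigenvector (1,1,0).
For λ=-4: eigenvector (0,1,0).
For λ=1: eigenvector (0,-2,1).
General solution: K_1e^(-3t)(1,1,0) + K_2e^(-4t)(0,1,0) + K_3e^(t)(0,-2,1).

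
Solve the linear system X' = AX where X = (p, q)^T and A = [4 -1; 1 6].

Coefficient matrix A = [[4, -1], [1, 6]].
Characteristic polynomial det(A - λI) = λ^2 - 10λ + 25 = 0.
Single eigenvalue λ = 5 with algebraic multiplicity 2.
Eigenvector v = (-1,1); generalized eigenvector w with (A-λI)w=v is (3,-2).
General solution: e^(5t)[K_1·v + K_2·(t·v + w)].

p(t) = -K_1e^(5t) - K_2te^(5t) + 3K_2e^(5t), q(t) = K_1e^(5t) + K_2te^(5t) - 2K_2e^(5t)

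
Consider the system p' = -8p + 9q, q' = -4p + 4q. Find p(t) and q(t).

Coefficient matrix A = [[-8, 9], [-4, 4]].
Characteristic polynomial det(A - λI) = λ^2 + 4λ + 4 = 0.
Single eigenvalue λ = -2 with algebraic multiplicity 2.
Eigenvector v = (3,2); generalized eigenvector w with (A-λI)w=v is (1,1).
General solution: e^(-2t)[K_1·v + K_2·(t·v + w)].

p(t) = 3K_1e^(-2t) + 3K_2te^(-2t) + K_2e^(-2t), q(t) = 2K_1e^(-2t) + 2K_2te^(-2t) + K_2e^(-2t)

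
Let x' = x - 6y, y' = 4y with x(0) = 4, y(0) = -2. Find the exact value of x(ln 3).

A = [[1,-6],[0,4]]; eigenvalues λ = 1, 4.
Eigenvectors: (-1,0) for λ=1, (-2,1) for λ=4.
From the initial condition, c_1 = 0, c_2 = -2.
x(ln 3) = (0)(3^1)(-1) + (-2)(3^4)(-2) = 324.

324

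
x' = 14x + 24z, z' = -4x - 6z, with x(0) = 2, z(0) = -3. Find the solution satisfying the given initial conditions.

Coefficient matrix A = [[14, 24], [-4, -6]].
Characteristic polynomial det(A - λI) = λ^2 - 8λ + 12 = 0.
Eigenvalues λ = 2, 6.
For λ=2: (A-λI) row 1 is [12, 24], so an eigenvector is (2, -1).
For λ=6: (A-λI) row 1 is [8, 24], so an eigenvector is (3, -1).
General solution: K_1e^(2t)(2,-1) + K_2e^(6t)(3,-1).
Applying x(0)=2, z(0)=-3 gives K_1=7, K_2=-4.

x(t) = -12e^(6t) + 14e^(2t), z(t) = 4e^(6t) - 7e^(2t)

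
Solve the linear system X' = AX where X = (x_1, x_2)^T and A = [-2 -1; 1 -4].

Coefficient matrix A = [[-2, -1], [1, -4]].
Characteristic polynomial det(A - λI) = λ^2 + 6λ + 9 = 0.
Single eigenvalue λ = -3 with algebraic multiplicity 2.
Eigenvector v = (-1,-1); generalized eigenvector w with (A-λI)w=v is (1,2).
General solution: e^(-3t)[c_1·v + c_2·(t·v + w)].

x_1(t) = -c_1e^(-3t) - c_2te^(-3t) + c_2e^(-3t), x_2(t) = -c_1e^(-3t) - c_2te^(-3t) + 2c_2e^(-3t)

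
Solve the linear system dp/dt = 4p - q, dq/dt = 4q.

Coefficient matrix A = [[4, -1], [0, 4]].
Characteristic polynomial det(A - λI) = λ^2 - 8λ + 16 = 0.
Single eigenvalue λ = 4 with algebraic multiplicity 2.
Eigenvector v = (1,0); generalized eigenvector w with (A-λI)w=v is (-2,-1).
General solution: e^(4t)[K_1·v + K_2·(t·v + w)].

p(t) = K_1e^(4t) + K_2te^(4t) - 2K_2e^(4t), q(t) = -K_2e^(4t)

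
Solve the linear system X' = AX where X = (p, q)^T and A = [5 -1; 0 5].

Coefficient matrix A = [[5, -1], [0, 5]].
Characteristic polynomial det(A - λI) = λ^2 - 10λ + 25 = 0.
Single eigenvalue λ = 5 with algebraic multiplicity 2.
Eigenvector v = (1,0); generalized eigenvector w with (A-λI)w=v is (2,-1).
General solution: e^(5t)[K_1·v + K_2·(t·v + w)].

p(t) = K_1e^(5t) + K_2te^(5t) + 2K_2e^(5t), q(t) = -K_2e^(5t)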